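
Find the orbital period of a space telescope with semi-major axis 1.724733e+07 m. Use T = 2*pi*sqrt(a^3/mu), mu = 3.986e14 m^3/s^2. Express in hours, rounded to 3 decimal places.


Step 1: a^3 / mu = 5.130570e+21 / 3.986e14 = 1.287148e+07
Step 2: sqrt(1.287148e+07) = 3587.6838 s
Step 3: T = 2*pi * 3587.6838 = 22542.08 s
Step 4: T in hours = 22542.08 / 3600 = 6.262 hours

6.262


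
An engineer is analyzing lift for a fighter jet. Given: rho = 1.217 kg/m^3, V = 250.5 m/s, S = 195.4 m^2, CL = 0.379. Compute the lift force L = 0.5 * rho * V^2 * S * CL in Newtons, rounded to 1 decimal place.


Step 1: Calculate dynamic pressure q = 0.5 * 1.217 * 250.5^2 = 0.5 * 1.217 * 62750.25 = 38183.5271 Pa
Step 2: Multiply by wing area and lift coefficient: L = 38183.5271 * 195.4 * 0.379
Step 3: L = 7461061.2002 * 0.379 = 2827742.2 N

2827742.2


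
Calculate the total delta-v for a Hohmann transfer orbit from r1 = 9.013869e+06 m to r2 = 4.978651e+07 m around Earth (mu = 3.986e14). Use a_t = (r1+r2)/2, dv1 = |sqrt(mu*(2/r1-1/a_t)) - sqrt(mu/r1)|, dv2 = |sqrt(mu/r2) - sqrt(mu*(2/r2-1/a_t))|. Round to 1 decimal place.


Step 1: Transfer semi-major axis a_t = (9.013869e+06 + 4.978651e+07) / 2 = 2.940019e+07 m
Step 2: v1 (circular at r1) = sqrt(mu/r1) = 6649.87 m/s
Step 3: v_t1 = sqrt(mu*(2/r1 - 1/a_t)) = 8653.54 m/s
Step 4: dv1 = |8653.54 - 6649.87| = 2003.67 m/s
Step 5: v2 (circular at r2) = 2829.52 m/s, v_t2 = 1566.73 m/s
Step 6: dv2 = |2829.52 - 1566.73| = 1262.79 m/s
Step 7: Total delta-v = 2003.67 + 1262.79 = 3266.5 m/s

3266.5


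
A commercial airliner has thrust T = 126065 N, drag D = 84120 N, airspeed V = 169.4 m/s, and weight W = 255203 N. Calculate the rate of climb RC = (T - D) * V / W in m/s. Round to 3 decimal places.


Step 1: Excess thrust = T - D = 126065 - 84120 = 41945 N
Step 2: Excess power = 41945 * 169.4 = 7105483.0 W
Step 3: RC = 7105483.0 / 255203 = 27.842 m/s

27.842


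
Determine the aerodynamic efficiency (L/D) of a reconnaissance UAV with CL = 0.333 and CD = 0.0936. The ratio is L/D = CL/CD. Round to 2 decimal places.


Step 1: L/D = CL / CD = 0.333 / 0.0936
Step 2: L/D = 3.56

3.56


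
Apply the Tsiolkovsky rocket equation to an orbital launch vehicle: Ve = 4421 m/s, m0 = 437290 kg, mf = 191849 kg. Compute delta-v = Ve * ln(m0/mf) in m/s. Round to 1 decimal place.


Step 1: Mass ratio m0/mf = 437290 / 191849 = 2.279345
Step 2: ln(2.279345) = 0.823888
Step 3: delta-v = 4421 * 0.823888 = 3642.4 m/s

3642.4


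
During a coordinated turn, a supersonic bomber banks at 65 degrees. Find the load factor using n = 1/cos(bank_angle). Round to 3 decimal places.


Step 1: Convert 65 degrees to radians = 1.134464
Step 2: cos(65 deg) = 0.422618
Step 3: n = 1 / 0.422618 = 2.366

2.366


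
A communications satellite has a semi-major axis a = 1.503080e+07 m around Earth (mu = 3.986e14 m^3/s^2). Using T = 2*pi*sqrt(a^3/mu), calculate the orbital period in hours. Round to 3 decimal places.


Step 1: a^3 / mu = 3.395833e+21 / 3.986e14 = 8.519400e+06
Step 2: sqrt(8.519400e+06) = 2918.8011 s
Step 3: T = 2*pi * 2918.8011 = 18339.37 s
Step 4: T in hours = 18339.37 / 3600 = 5.094 hours

5.094


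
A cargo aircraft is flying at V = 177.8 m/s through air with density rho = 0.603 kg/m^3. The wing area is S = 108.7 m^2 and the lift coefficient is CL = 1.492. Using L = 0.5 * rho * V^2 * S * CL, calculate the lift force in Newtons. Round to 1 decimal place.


Step 1: Calculate dynamic pressure q = 0.5 * 0.603 * 177.8^2 = 0.5 * 0.603 * 31612.84 = 9531.2713 Pa
Step 2: Multiply by wing area and lift coefficient: L = 9531.2713 * 108.7 * 1.492
Step 3: L = 1036049.186 * 1.492 = 1545785.4 N

1545785.4


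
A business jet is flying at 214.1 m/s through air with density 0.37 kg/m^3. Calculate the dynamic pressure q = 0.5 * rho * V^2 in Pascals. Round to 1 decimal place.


Step 1: V^2 = 214.1^2 = 45838.81
Step 2: q = 0.5 * 0.37 * 45838.81
Step 3: q = 8480.2 Pa

8480.2


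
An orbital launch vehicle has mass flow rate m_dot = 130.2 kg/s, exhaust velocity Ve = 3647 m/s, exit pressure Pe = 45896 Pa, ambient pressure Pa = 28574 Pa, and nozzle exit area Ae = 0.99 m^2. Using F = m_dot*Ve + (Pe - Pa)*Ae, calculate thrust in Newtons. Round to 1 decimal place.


Step 1: Momentum thrust = m_dot * Ve = 130.2 * 3647 = 474839.4 N
Step 2: Pressure thrust = (Pe - Pa) * Ae = (45896 - 28574) * 0.99 = 17148.78 N
Step 3: Total thrust F = 474839.4 + 17148.78 = 491988.2 N

491988.2


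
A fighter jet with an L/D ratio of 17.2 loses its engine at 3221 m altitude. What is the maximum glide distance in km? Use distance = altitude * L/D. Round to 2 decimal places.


Step 1: Glide distance = altitude * L/D = 3221 * 17.2 = 55401.2 m
Step 2: Convert to km: 55401.2 / 1000 = 55.40 km

55.40


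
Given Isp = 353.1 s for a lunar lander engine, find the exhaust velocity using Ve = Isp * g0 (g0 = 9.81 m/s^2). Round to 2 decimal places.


Step 1: Ve = Isp * g0 = 353.1 * 9.81
Step 2: Ve = 3463.91 m/s

3463.91


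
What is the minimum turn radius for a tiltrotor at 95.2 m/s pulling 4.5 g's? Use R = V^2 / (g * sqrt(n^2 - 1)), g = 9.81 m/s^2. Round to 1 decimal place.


Step 1: V^2 = 95.2^2 = 9063.04
Step 2: n^2 - 1 = 4.5^2 - 1 = 19.25
Step 3: sqrt(19.25) = 4.387482
Step 4: R = 9063.04 / (9.81 * 4.387482) = 210.6 m

210.6


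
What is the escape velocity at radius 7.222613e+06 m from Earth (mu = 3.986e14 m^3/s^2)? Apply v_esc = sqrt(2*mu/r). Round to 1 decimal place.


Step 1: 2*mu/r = 2 * 3.986e14 / 7.222613e+06 = 110375566.2944
Step 2: v_esc = sqrt(110375566.2944) = 10506.0 m/s

10506.0


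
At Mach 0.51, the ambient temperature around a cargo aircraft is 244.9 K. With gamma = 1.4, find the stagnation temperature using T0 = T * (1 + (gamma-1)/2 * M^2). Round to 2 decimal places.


Step 1: (gamma-1)/2 = 0.2
Step 2: M^2 = 0.2601
Step 3: 1 + 0.2 * 0.2601 = 1.05202
Step 4: T0 = 244.9 * 1.05202 = 257.64 K

257.64


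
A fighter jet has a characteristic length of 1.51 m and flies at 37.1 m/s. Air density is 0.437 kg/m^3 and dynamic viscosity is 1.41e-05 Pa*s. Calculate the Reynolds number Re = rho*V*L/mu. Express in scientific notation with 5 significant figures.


Step 1: Numerator = rho * V * L = 0.437 * 37.1 * 1.51 = 24.481177
Step 2: Re = 24.481177 / 1.41e-05
Step 3: Re = 1.7363e+06

1.7363e+06


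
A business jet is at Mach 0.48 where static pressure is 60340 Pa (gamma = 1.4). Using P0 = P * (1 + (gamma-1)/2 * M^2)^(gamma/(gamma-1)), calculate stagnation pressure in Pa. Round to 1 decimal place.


Step 1: (gamma-1)/2 * M^2 = 0.2 * 0.2304 = 0.04608
Step 2: 1 + 0.04608 = 1.04608
Step 3: Exponent gamma/(gamma-1) = 3.5
Step 4: P0 = 60340 * 1.04608^3.5 = 70645.2 Pa

70645.2


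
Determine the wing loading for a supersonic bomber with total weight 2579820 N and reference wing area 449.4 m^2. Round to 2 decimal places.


Step 1: Wing loading = W / S = 2579820 / 449.4
Step 2: Wing loading = 5740.59 N/m^2

5740.59


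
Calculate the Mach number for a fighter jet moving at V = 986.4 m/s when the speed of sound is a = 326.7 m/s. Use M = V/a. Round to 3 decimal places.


Step 1: M = V / a = 986.4 / 326.7
Step 2: M = 3.019

3.019


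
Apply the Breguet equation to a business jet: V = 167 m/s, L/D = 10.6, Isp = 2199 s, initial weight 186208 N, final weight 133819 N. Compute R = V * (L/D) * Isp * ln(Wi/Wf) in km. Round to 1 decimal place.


Step 1: Coefficient = V * (L/D) * Isp = 167 * 10.6 * 2199 = 3892669.8 m
Step 2: Wi/Wf = 186208 / 133819 = 1.391491
Step 3: ln(1.391491) = 0.330376
Step 4: R = 3892669.8 * 0.330376 = 1286045.4 m = 1286.0 km

1286.0


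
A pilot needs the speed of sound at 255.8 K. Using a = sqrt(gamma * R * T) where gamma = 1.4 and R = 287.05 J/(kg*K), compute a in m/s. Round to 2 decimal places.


Step 1: gamma * R * T = 1.4 * 287.05 * 255.8 = 102798.346
Step 2: a = sqrt(102798.346) = 320.62 m/s

320.62


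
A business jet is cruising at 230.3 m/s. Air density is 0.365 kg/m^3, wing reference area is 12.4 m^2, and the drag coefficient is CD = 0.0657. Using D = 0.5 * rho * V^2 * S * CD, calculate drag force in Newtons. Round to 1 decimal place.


Step 1: Dynamic pressure q = 0.5 * 0.365 * 230.3^2 = 9679.4514 Pa
Step 2: Drag D = q * S * CD = 9679.4514 * 12.4 * 0.0657
Step 3: D = 7885.7 N

7885.7


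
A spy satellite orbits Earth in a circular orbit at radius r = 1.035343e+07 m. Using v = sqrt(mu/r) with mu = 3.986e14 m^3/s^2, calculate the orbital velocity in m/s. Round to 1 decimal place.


Step 1: mu / r = 3.986e14 / 1.035343e+07 = 38499318.5833
Step 2: v = sqrt(38499318.5833) = 6204.8 m/s

6204.8


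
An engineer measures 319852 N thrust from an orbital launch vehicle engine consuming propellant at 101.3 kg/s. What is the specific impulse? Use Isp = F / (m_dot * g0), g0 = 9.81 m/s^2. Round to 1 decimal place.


Step 1: m_dot * g0 = 101.3 * 9.81 = 993.75
Step 2: Isp = 319852 / 993.75 = 321.9 s

321.9


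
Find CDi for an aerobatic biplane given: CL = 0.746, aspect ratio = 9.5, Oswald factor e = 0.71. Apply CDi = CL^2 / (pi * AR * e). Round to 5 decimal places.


Step 1: CL^2 = 0.746^2 = 0.556516
Step 2: pi * AR * e = 3.14159 * 9.5 * 0.71 = 21.190042
Step 3: CDi = 0.556516 / 21.190042 = 0.02626

0.02626


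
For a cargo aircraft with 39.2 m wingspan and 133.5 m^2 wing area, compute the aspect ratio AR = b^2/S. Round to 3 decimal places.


Step 1: b^2 = 39.2^2 = 1536.64
Step 2: AR = 1536.64 / 133.5 = 11.510

11.510


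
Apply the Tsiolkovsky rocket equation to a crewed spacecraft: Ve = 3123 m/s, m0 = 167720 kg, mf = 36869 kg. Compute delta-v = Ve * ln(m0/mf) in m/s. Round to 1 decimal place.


Step 1: Mass ratio m0/mf = 167720 / 36869 = 4.549079
Step 2: ln(4.549079) = 1.514925
Step 3: delta-v = 3123 * 1.514925 = 4731.1 m/s

4731.1


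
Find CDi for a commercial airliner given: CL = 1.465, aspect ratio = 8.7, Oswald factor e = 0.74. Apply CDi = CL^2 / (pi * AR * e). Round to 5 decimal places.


Step 1: CL^2 = 1.465^2 = 2.146225
Step 2: pi * AR * e = 3.14159 * 8.7 * 0.74 = 20.225574
Step 3: CDi = 2.146225 / 20.225574 = 0.10611

0.10611


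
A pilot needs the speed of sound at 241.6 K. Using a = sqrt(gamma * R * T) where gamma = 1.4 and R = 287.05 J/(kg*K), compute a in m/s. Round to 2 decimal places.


Step 1: gamma * R * T = 1.4 * 287.05 * 241.6 = 97091.792
Step 2: a = sqrt(97091.792) = 311.60 m/s

311.60


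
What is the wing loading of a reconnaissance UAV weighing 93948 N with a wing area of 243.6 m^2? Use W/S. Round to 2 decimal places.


Step 1: Wing loading = W / S = 93948 / 243.6
Step 2: Wing loading = 385.67 N/m^2

385.67


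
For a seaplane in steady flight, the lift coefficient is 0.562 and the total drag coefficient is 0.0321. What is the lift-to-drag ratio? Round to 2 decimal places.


Step 1: L/D = CL / CD = 0.562 / 0.0321
Step 2: L/D = 17.51

17.51


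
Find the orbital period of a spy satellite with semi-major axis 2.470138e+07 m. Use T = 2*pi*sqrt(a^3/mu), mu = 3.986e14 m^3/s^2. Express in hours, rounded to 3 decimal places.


Step 1: a^3 / mu = 1.507175e+22 / 3.986e14 = 3.781171e+07
Step 2: sqrt(3.781171e+07) = 6149.123 s
Step 3: T = 2*pi * 6149.123 = 38636.08 s
Step 4: T in hours = 38636.08 / 3600 = 10.732 hours

10.732


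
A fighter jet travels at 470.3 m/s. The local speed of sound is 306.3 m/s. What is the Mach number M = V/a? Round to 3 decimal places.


Step 1: M = V / a = 470.3 / 306.3
Step 2: M = 1.535

1.535


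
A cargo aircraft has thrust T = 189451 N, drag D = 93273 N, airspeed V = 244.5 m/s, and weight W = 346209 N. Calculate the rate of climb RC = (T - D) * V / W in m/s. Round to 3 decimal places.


Step 1: Excess thrust = T - D = 189451 - 93273 = 96178 N
Step 2: Excess power = 96178 * 244.5 = 23515521.0 W
Step 3: RC = 23515521.0 / 346209 = 67.923 m/s

67.923


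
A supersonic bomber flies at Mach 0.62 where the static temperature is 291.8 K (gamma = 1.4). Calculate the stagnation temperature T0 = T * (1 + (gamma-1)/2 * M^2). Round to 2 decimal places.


Step 1: (gamma-1)/2 = 0.2
Step 2: M^2 = 0.3844
Step 3: 1 + 0.2 * 0.3844 = 1.07688
Step 4: T0 = 291.8 * 1.07688 = 314.23 K

314.23


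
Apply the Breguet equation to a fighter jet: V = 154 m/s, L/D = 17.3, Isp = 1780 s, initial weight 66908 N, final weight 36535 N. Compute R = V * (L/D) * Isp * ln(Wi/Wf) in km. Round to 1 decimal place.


Step 1: Coefficient = V * (L/D) * Isp = 154 * 17.3 * 1780 = 4742276.0 m
Step 2: Wi/Wf = 66908 / 36535 = 1.83134
Step 3: ln(1.83134) = 0.605048
Step 4: R = 4742276.0 * 0.605048 = 2869303.8 m = 2869.3 km

2869.3


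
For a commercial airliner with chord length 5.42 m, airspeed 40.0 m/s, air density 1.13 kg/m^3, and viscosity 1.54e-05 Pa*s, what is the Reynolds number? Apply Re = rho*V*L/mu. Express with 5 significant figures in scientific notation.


Step 1: Numerator = rho * V * L = 1.13 * 40.0 * 5.42 = 244.984
Step 2: Re = 244.984 / 1.54e-05
Step 3: Re = 1.5908e+07

1.5908e+07


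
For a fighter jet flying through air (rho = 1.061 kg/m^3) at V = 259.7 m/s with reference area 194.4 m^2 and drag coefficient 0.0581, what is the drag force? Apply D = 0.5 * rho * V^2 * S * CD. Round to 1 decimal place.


Step 1: Dynamic pressure q = 0.5 * 1.061 * 259.7^2 = 35779.0897 Pa
Step 2: Drag D = q * S * CD = 35779.0897 * 194.4 * 0.0581
Step 3: D = 404111.9 N

404111.9


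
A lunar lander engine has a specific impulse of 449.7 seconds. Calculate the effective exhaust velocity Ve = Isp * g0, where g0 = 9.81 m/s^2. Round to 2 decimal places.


Step 1: Ve = Isp * g0 = 449.7 * 9.81
Step 2: Ve = 4411.56 m/s

4411.56


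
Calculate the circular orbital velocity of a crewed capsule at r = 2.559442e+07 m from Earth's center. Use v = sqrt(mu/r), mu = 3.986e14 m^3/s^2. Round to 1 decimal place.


Step 1: mu / r = 3.986e14 / 2.559442e+07 = 15573707.0815
Step 2: v = sqrt(15573707.0815) = 3946.4 m/s

3946.4


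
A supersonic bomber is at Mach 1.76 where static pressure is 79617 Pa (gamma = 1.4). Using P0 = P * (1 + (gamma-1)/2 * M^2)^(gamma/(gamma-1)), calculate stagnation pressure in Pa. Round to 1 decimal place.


Step 1: (gamma-1)/2 * M^2 = 0.2 * 3.0976 = 0.61952
Step 2: 1 + 0.61952 = 1.61952
Step 3: Exponent gamma/(gamma-1) = 3.5
Step 4: P0 = 79617 * 1.61952^3.5 = 430385.8 Pa

430385.8


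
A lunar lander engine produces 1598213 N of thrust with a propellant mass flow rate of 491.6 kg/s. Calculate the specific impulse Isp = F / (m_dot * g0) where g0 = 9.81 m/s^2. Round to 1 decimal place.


Step 1: m_dot * g0 = 491.6 * 9.81 = 4822.6
Step 2: Isp = 1598213 / 4822.6 = 331.4 s

331.4


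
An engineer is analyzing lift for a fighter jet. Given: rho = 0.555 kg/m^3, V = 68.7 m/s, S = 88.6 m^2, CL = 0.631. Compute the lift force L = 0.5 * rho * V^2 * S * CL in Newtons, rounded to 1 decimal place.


Step 1: Calculate dynamic pressure q = 0.5 * 0.555 * 68.7^2 = 0.5 * 0.555 * 4719.69 = 1309.714 Pa
Step 2: Multiply by wing area and lift coefficient: L = 1309.714 * 88.6 * 0.631
Step 3: L = 116040.6582 * 0.631 = 73221.7 N

73221.7


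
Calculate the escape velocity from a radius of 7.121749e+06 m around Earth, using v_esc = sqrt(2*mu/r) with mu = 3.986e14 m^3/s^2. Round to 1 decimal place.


Step 1: 2*mu/r = 2 * 3.986e14 / 7.121749e+06 = 111938794.8101
Step 2: v_esc = sqrt(111938794.8101) = 10580.1 m/s

10580.1


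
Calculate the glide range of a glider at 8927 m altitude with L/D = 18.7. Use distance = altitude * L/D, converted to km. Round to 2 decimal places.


Step 1: Glide distance = altitude * L/D = 8927 * 18.7 = 166934.9 m
Step 2: Convert to km: 166934.9 / 1000 = 166.93 km

166.93


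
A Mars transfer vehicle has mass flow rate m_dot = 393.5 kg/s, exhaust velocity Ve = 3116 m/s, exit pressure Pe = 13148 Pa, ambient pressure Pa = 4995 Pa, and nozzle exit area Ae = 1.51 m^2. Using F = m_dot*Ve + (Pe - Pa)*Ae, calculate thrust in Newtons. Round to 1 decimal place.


Step 1: Momentum thrust = m_dot * Ve = 393.5 * 3116 = 1226146.0 N
Step 2: Pressure thrust = (Pe - Pa) * Ae = (13148 - 4995) * 1.51 = 12311.03 N
Step 3: Total thrust F = 1226146.0 + 12311.03 = 1238457.0 N

1238457.0


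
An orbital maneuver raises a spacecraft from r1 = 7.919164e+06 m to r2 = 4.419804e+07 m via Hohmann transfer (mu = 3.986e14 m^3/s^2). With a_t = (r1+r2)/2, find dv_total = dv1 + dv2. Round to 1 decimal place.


Step 1: Transfer semi-major axis a_t = (7.919164e+06 + 4.419804e+07) / 2 = 2.605860e+07 m
Step 2: v1 (circular at r1) = sqrt(mu/r1) = 7094.62 m/s
Step 3: v_t1 = sqrt(mu*(2/r1 - 1/a_t)) = 9239.64 m/s
Step 4: dv1 = |9239.64 - 7094.62| = 2145.02 m/s
Step 5: v2 (circular at r2) = 3003.08 m/s, v_t2 = 1655.51 m/s
Step 6: dv2 = |3003.08 - 1655.51| = 1347.57 m/s
Step 7: Total delta-v = 2145.02 + 1347.57 = 3492.6 m/s

3492.6


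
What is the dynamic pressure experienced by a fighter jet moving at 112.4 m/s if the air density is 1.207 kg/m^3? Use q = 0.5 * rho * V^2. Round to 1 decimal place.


Step 1: V^2 = 112.4^2 = 12633.76
Step 2: q = 0.5 * 1.207 * 12633.76
Step 3: q = 7624.5 Pa

7624.5


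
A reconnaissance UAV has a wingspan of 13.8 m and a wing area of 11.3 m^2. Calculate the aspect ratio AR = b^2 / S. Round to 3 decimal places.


Step 1: b^2 = 13.8^2 = 190.44
Step 2: AR = 190.44 / 11.3 = 16.853

16.853


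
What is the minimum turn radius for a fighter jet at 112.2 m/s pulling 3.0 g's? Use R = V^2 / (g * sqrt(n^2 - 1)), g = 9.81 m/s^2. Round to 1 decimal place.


Step 1: V^2 = 112.2^2 = 12588.84
Step 2: n^2 - 1 = 3.0^2 - 1 = 8.0
Step 3: sqrt(8.0) = 2.828427
Step 4: R = 12588.84 / (9.81 * 2.828427) = 453.7 m

453.7


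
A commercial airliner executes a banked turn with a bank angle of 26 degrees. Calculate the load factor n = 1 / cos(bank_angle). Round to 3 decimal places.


Step 1: Convert 26 degrees to radians = 0.453786
Step 2: cos(26 deg) = 0.898794
Step 3: n = 1 / 0.898794 = 1.113

1.113


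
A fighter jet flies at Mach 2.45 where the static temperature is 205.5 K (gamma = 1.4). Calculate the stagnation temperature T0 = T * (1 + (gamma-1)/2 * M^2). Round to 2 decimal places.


Step 1: (gamma-1)/2 = 0.2
Step 2: M^2 = 6.0025
Step 3: 1 + 0.2 * 6.0025 = 2.2005
Step 4: T0 = 205.5 * 2.2005 = 452.20 K

452.20


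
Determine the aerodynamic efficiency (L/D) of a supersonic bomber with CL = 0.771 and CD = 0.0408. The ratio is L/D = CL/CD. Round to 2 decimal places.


Step 1: L/D = CL / CD = 0.771 / 0.0408
Step 2: L/D = 18.90

18.90


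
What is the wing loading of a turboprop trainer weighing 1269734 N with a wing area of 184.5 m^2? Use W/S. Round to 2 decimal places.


Step 1: Wing loading = W / S = 1269734 / 184.5
Step 2: Wing loading = 6882.03 N/m^2

6882.03


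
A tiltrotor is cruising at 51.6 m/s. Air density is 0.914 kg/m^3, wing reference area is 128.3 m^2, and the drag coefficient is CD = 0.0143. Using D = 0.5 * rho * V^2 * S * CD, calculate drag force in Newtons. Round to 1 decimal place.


Step 1: Dynamic pressure q = 0.5 * 0.914 * 51.6^2 = 1216.7899 Pa
Step 2: Drag D = q * S * CD = 1216.7899 * 128.3 * 0.0143
Step 3: D = 2232.4 N

2232.4


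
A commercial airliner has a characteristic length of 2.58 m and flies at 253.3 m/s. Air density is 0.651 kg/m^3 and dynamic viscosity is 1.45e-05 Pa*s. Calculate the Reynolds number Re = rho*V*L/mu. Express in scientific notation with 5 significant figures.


Step 1: Numerator = rho * V * L = 0.651 * 253.3 * 2.58 = 425.437614
Step 2: Re = 425.437614 / 1.45e-05
Step 3: Re = 2.9341e+07

2.9341e+07


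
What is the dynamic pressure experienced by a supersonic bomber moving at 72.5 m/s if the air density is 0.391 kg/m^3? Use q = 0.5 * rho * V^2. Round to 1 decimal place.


Step 1: V^2 = 72.5^2 = 5256.25
Step 2: q = 0.5 * 0.391 * 5256.25
Step 3: q = 1027.6 Pa

1027.6


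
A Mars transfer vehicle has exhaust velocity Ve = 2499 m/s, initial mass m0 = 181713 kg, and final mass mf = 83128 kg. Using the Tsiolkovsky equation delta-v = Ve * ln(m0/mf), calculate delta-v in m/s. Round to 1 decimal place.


Step 1: Mass ratio m0/mf = 181713 / 83128 = 2.185942
Step 2: ln(2.185942) = 0.782047
Step 3: delta-v = 2499 * 0.782047 = 1954.3 m/s

1954.3


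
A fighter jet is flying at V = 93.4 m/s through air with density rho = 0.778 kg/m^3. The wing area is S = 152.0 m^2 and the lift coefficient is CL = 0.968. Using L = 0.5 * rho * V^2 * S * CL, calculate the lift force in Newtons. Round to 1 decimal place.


Step 1: Calculate dynamic pressure q = 0.5 * 0.778 * 93.4^2 = 0.5 * 0.778 * 8723.56 = 3393.4648 Pa
Step 2: Multiply by wing area and lift coefficient: L = 3393.4648 * 152.0 * 0.968
Step 3: L = 515806.6557 * 0.968 = 499300.8 N

499300.8


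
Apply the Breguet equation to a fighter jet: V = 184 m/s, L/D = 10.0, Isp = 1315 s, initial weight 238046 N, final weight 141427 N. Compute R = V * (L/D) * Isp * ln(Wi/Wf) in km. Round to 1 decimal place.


Step 1: Coefficient = V * (L/D) * Isp = 184 * 10.0 * 1315 = 2419600.0 m
Step 2: Wi/Wf = 238046 / 141427 = 1.683172
Step 3: ln(1.683172) = 0.52068
Step 4: R = 2419600.0 * 0.52068 = 1259837.9 m = 1259.8 km

1259.8


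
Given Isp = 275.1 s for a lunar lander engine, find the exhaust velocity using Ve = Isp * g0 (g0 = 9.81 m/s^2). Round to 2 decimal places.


Step 1: Ve = Isp * g0 = 275.1 * 9.81
Step 2: Ve = 2698.73 m/s

2698.73


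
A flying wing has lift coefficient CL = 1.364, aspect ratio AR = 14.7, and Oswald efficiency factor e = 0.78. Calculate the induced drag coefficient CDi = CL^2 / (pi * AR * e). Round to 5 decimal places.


Step 1: CL^2 = 1.364^2 = 1.860496
Step 2: pi * AR * e = 3.14159 * 14.7 * 0.78 = 36.021501
Step 3: CDi = 1.860496 / 36.021501 = 0.05165

0.05165


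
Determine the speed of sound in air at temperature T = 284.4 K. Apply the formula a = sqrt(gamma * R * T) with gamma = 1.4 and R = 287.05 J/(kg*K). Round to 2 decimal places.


Step 1: gamma * R * T = 1.4 * 287.05 * 284.4 = 114291.828
Step 2: a = sqrt(114291.828) = 338.07 m/s

338.07


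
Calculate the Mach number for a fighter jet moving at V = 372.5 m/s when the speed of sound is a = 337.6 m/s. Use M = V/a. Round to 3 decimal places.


Step 1: M = V / a = 372.5 / 337.6
Step 2: M = 1.103

1.103


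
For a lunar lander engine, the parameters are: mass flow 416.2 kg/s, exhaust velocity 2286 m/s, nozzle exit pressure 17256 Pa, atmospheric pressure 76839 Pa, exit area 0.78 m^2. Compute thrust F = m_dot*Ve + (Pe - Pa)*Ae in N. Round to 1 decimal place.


Step 1: Momentum thrust = m_dot * Ve = 416.2 * 2286 = 951433.2 N
Step 2: Pressure thrust = (Pe - Pa) * Ae = (17256 - 76839) * 0.78 = -46474.74 N
Step 3: Total thrust F = 951433.2 + -46474.74 = 904958.5 N

904958.5


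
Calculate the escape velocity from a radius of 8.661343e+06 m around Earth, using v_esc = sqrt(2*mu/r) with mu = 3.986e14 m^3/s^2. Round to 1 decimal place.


Step 1: 2*mu/r = 2 * 3.986e14 / 8.661343e+06 = 92041153.4331
Step 2: v_esc = sqrt(92041153.4331) = 9593.8 m/s

9593.8


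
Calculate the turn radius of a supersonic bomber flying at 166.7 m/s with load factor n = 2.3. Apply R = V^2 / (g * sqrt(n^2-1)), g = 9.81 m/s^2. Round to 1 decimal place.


Step 1: V^2 = 166.7^2 = 27788.89
Step 2: n^2 - 1 = 2.3^2 - 1 = 4.29
Step 3: sqrt(4.29) = 2.071232
Step 4: R = 27788.89 / (9.81 * 2.071232) = 1367.6 m

1367.6


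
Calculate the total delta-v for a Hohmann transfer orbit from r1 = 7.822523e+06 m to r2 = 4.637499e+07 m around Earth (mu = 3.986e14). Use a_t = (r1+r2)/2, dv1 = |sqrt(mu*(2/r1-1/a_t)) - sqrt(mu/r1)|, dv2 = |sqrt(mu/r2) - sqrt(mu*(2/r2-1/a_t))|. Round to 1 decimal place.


Step 1: Transfer semi-major axis a_t = (7.822523e+06 + 4.637499e+07) / 2 = 2.709876e+07 m
Step 2: v1 (circular at r1) = sqrt(mu/r1) = 7138.31 m/s
Step 3: v_t1 = sqrt(mu*(2/r1 - 1/a_t)) = 9338.18 m/s
Step 4: dv1 = |9338.18 - 7138.31| = 2199.88 m/s
Step 5: v2 (circular at r2) = 2931.75 m/s, v_t2 = 1575.16 m/s
Step 6: dv2 = |2931.75 - 1575.16| = 1356.59 m/s
Step 7: Total delta-v = 2199.88 + 1356.59 = 3556.5 m/s

3556.5


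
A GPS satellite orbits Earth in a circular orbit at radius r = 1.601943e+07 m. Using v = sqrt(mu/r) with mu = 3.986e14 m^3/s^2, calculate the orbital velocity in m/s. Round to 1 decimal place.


Step 1: mu / r = 3.986e14 / 1.601943e+07 = 24882283.5769
Step 2: v = sqrt(24882283.5769) = 4988.2 m/s

4988.2


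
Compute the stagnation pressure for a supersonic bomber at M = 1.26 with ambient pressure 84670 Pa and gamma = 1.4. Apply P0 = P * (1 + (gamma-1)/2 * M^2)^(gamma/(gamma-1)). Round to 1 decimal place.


Step 1: (gamma-1)/2 * M^2 = 0.2 * 1.5876 = 0.31752
Step 2: 1 + 0.31752 = 1.31752
Step 3: Exponent gamma/(gamma-1) = 3.5
Step 4: P0 = 84670 * 1.31752^3.5 = 222269.5 Pa

222269.5


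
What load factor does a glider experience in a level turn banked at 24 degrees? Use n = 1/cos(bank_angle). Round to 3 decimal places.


Step 1: Convert 24 degrees to radians = 0.418879
Step 2: cos(24 deg) = 0.913545
Step 3: n = 1 / 0.913545 = 1.095

1.095


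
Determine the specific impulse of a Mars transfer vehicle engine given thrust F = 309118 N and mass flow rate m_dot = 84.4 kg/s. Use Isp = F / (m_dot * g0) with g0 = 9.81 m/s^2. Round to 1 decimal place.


Step 1: m_dot * g0 = 84.4 * 9.81 = 827.96
Step 2: Isp = 309118 / 827.96 = 373.3 s

373.3


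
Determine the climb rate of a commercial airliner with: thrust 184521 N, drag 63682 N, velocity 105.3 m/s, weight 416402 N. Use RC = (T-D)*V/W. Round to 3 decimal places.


Step 1: Excess thrust = T - D = 184521 - 63682 = 120839 N
Step 2: Excess power = 120839 * 105.3 = 12724346.7 W
Step 3: RC = 12724346.7 / 416402 = 30.558 m/s

30.558


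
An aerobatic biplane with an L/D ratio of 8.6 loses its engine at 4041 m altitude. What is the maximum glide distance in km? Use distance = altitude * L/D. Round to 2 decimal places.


Step 1: Glide distance = altitude * L/D = 4041 * 8.6 = 34752.6 m
Step 2: Convert to km: 34752.6 / 1000 = 34.75 km

34.75


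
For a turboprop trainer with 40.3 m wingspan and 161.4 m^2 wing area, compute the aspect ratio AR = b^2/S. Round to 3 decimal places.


Step 1: b^2 = 40.3^2 = 1624.09
Step 2: AR = 1624.09 / 161.4 = 10.063

10.063


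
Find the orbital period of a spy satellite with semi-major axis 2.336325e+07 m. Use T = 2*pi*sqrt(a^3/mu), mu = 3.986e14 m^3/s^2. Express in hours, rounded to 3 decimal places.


Step 1: a^3 / mu = 1.275263e+22 / 3.986e14 = 3.199355e+07
Step 2: sqrt(3.199355e+07) = 5656.2844 s
Step 3: T = 2*pi * 5656.2844 = 35539.48 s
Step 4: T in hours = 35539.48 / 3600 = 9.872 hours

9.872


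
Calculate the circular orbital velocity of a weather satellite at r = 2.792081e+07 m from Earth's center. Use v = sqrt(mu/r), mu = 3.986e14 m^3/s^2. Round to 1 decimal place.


Step 1: mu / r = 3.986e14 / 2.792081e+07 = 14276090.1278
Step 2: v = sqrt(14276090.1278) = 3778.4 m/s

3778.4


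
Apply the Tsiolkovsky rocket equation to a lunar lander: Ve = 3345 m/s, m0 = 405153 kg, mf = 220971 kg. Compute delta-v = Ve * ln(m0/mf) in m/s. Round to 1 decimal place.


Step 1: Mass ratio m0/mf = 405153 / 220971 = 1.833512
Step 2: ln(1.833512) = 0.606233
Step 3: delta-v = 3345 * 0.606233 = 2027.9 m/s

2027.9


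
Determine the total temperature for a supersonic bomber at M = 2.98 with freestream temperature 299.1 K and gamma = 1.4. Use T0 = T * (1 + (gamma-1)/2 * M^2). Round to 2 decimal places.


Step 1: (gamma-1)/2 = 0.2
Step 2: M^2 = 8.8804
Step 3: 1 + 0.2 * 8.8804 = 2.77608
Step 4: T0 = 299.1 * 2.77608 = 830.33 K

830.33


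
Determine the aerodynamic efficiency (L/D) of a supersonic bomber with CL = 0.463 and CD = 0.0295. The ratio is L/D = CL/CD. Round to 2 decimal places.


Step 1: L/D = CL / CD = 0.463 / 0.0295
Step 2: L/D = 15.69

15.69


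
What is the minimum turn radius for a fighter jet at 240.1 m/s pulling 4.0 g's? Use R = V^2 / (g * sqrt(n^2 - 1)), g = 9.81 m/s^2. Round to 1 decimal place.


Step 1: V^2 = 240.1^2 = 57648.01
Step 2: n^2 - 1 = 4.0^2 - 1 = 15.0
Step 3: sqrt(15.0) = 3.872983
Step 4: R = 57648.01 / (9.81 * 3.872983) = 1517.3 m

1517.3


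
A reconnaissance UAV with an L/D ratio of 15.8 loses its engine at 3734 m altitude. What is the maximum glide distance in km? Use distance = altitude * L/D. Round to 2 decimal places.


Step 1: Glide distance = altitude * L/D = 3734 * 15.8 = 58997.2 m
Step 2: Convert to km: 58997.2 / 1000 = 59.00 km

59.00


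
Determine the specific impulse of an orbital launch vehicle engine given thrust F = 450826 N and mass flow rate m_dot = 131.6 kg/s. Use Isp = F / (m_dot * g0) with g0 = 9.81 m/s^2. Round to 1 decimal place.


Step 1: m_dot * g0 = 131.6 * 9.81 = 1291.0
Step 2: Isp = 450826 / 1291.0 = 349.2 s

349.2


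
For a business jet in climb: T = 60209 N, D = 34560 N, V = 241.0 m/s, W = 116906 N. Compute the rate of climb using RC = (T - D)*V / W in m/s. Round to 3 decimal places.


Step 1: Excess thrust = T - D = 60209 - 34560 = 25649 N
Step 2: Excess power = 25649 * 241.0 = 6181409.0 W
Step 3: RC = 6181409.0 / 116906 = 52.875 m/s

52.875


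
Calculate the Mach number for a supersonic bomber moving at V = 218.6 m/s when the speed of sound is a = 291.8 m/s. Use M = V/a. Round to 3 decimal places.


Step 1: M = V / a = 218.6 / 291.8
Step 2: M = 0.749

0.749


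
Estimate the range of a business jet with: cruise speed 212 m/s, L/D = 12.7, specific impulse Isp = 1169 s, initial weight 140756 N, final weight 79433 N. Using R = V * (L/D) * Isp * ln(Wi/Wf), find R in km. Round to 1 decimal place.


Step 1: Coefficient = V * (L/D) * Isp = 212 * 12.7 * 1169 = 3147415.6 m
Step 2: Wi/Wf = 140756 / 79433 = 1.772009
Step 3: ln(1.772009) = 0.572114
Step 4: R = 3147415.6 * 0.572114 = 1800680.5 m = 1800.7 km

1800.7


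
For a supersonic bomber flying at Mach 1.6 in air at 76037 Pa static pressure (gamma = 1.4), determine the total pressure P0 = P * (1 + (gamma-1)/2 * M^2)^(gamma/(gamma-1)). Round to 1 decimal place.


Step 1: (gamma-1)/2 * M^2 = 0.2 * 2.56 = 0.512
Step 2: 1 + 0.512 = 1.512
Step 3: Exponent gamma/(gamma-1) = 3.5
Step 4: P0 = 76037 * 1.512^3.5 = 323188.8 Pa

323188.8


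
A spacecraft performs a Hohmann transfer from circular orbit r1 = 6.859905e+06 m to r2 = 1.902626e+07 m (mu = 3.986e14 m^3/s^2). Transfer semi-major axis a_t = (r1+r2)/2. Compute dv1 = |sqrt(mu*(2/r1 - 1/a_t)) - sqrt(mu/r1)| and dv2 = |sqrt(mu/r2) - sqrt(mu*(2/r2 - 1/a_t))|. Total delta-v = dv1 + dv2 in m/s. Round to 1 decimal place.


Step 1: Transfer semi-major axis a_t = (6.859905e+06 + 1.902626e+07) / 2 = 1.294308e+07 m
Step 2: v1 (circular at r1) = sqrt(mu/r1) = 7622.71 m/s
Step 3: v_t1 = sqrt(mu*(2/r1 - 1/a_t)) = 9242.03 m/s
Step 4: dv1 = |9242.03 - 7622.71| = 1619.32 m/s
Step 5: v2 (circular at r2) = 4577.12 m/s, v_t2 = 3332.21 m/s
Step 6: dv2 = |4577.12 - 3332.21| = 1244.91 m/s
Step 7: Total delta-v = 1619.32 + 1244.91 = 2864.2 m/s

2864.2


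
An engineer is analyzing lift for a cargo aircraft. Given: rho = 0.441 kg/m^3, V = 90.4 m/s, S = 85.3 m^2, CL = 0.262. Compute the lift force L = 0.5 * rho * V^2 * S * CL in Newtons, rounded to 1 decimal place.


Step 1: Calculate dynamic pressure q = 0.5 * 0.441 * 90.4^2 = 0.5 * 0.441 * 8172.16 = 1801.9613 Pa
Step 2: Multiply by wing area and lift coefficient: L = 1801.9613 * 85.3 * 0.262
Step 3: L = 153707.2972 * 0.262 = 40271.3 N

40271.3


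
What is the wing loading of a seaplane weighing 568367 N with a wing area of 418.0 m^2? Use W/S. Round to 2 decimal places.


Step 1: Wing loading = W / S = 568367 / 418.0
Step 2: Wing loading = 1359.73 N/m^2

1359.73


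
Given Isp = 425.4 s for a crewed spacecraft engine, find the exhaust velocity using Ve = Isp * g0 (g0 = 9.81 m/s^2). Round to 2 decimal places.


Step 1: Ve = Isp * g0 = 425.4 * 9.81
Step 2: Ve = 4173.17 m/s

4173.17


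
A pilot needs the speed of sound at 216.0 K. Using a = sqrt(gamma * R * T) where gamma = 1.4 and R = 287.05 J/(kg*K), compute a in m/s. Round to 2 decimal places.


Step 1: gamma * R * T = 1.4 * 287.05 * 216.0 = 86803.92
Step 2: a = sqrt(86803.92) = 294.63 m/s

294.63


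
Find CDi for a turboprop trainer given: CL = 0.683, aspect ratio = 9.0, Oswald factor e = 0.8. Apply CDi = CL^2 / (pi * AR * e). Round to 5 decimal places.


Step 1: CL^2 = 0.683^2 = 0.466489
Step 2: pi * AR * e = 3.14159 * 9.0 * 0.8 = 22.619467
Step 3: CDi = 0.466489 / 22.619467 = 0.02062

0.02062


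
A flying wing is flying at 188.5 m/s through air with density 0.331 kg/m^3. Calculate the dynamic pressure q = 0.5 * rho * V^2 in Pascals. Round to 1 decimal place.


Step 1: V^2 = 188.5^2 = 35532.25
Step 2: q = 0.5 * 0.331 * 35532.25
Step 3: q = 5880.6 Pa

5880.6


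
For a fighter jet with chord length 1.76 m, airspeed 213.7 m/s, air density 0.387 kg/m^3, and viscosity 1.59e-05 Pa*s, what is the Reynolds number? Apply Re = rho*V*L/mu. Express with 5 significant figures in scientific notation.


Step 1: Numerator = rho * V * L = 0.387 * 213.7 * 1.76 = 145.555344
Step 2: Re = 145.555344 / 1.59e-05
Step 3: Re = 9.1544e+06

9.1544e+06


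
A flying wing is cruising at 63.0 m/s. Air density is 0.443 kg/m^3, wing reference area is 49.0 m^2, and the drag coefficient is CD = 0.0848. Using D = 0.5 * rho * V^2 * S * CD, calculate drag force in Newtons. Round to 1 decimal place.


Step 1: Dynamic pressure q = 0.5 * 0.443 * 63.0^2 = 879.1335 Pa
Step 2: Drag D = q * S * CD = 879.1335 * 49.0 * 0.0848
Step 3: D = 3653.0 N

3653.0


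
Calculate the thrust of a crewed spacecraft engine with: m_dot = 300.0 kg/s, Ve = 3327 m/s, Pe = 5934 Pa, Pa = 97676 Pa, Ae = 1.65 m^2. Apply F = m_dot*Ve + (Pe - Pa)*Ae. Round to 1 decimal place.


Step 1: Momentum thrust = m_dot * Ve = 300.0 * 3327 = 998100.0 N
Step 2: Pressure thrust = (Pe - Pa) * Ae = (5934 - 97676) * 1.65 = -151374.30 N
Step 3: Total thrust F = 998100.0 + -151374.30 = 846725.7 N

846725.7


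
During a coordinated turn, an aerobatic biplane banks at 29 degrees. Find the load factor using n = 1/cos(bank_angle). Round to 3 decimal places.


Step 1: Convert 29 degrees to radians = 0.506145
Step 2: cos(29 deg) = 0.87462
Step 3: n = 1 / 0.87462 = 1.143

1.143


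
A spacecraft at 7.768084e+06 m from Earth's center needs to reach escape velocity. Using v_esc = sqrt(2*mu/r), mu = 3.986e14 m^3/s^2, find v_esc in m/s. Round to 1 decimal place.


Step 1: 2*mu/r = 2 * 3.986e14 / 7.768084e+06 = 102625048.8537
Step 2: v_esc = sqrt(102625048.8537) = 10130.4 m/s

10130.4


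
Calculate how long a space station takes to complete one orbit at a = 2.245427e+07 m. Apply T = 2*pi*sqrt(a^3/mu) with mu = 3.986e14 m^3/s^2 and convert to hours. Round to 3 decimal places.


Step 1: a^3 / mu = 1.132131e+22 / 3.986e14 = 2.840269e+07
Step 2: sqrt(2.840269e+07) = 5329.4177 s
Step 3: T = 2*pi * 5329.4177 = 33485.72 s
Step 4: T in hours = 33485.72 / 3600 = 9.302 hours

9.302


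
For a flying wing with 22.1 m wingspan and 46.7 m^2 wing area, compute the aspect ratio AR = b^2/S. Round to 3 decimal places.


Step 1: b^2 = 22.1^2 = 488.41
Step 2: AR = 488.41 / 46.7 = 10.458

10.458


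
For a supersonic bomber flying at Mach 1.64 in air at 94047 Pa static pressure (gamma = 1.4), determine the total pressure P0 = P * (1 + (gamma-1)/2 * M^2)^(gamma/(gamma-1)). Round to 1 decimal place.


Step 1: (gamma-1)/2 * M^2 = 0.2 * 2.6896 = 0.53792
Step 2: 1 + 0.53792 = 1.53792
Step 3: Exponent gamma/(gamma-1) = 3.5
Step 4: P0 = 94047 * 1.53792^3.5 = 424241.4 Pa

424241.4


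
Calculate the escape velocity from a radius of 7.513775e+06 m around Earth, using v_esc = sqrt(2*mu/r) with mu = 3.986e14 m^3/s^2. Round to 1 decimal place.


Step 1: 2*mu/r = 2 * 3.986e14 / 7.513775e+06 = 106098465.8178
Step 2: v_esc = sqrt(106098465.8178) = 10300.4 m/s

10300.4


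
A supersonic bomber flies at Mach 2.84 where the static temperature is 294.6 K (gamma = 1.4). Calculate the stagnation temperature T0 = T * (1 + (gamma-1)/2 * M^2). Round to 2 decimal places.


Step 1: (gamma-1)/2 = 0.2
Step 2: M^2 = 8.0656
Step 3: 1 + 0.2 * 8.0656 = 2.61312
Step 4: T0 = 294.6 * 2.61312 = 769.83 K

769.83


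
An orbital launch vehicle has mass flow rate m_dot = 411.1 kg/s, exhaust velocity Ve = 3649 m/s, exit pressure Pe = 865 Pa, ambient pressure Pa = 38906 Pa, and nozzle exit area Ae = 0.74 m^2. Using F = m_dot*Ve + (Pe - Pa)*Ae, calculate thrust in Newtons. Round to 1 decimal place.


Step 1: Momentum thrust = m_dot * Ve = 411.1 * 3649 = 1500103.9 N
Step 2: Pressure thrust = (Pe - Pa) * Ae = (865 - 38906) * 0.74 = -28150.34 N
Step 3: Total thrust F = 1500103.9 + -28150.34 = 1471953.6 N

1471953.6


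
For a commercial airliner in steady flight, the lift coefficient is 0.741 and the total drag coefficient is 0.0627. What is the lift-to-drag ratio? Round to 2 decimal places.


Step 1: L/D = CL / CD = 0.741 / 0.0627
Step 2: L/D = 11.82

11.82


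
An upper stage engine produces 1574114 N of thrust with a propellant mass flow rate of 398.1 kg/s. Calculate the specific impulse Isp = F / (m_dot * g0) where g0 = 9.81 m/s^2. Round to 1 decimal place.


Step 1: m_dot * g0 = 398.1 * 9.81 = 3905.36
Step 2: Isp = 1574114 / 3905.36 = 403.1 s

403.1


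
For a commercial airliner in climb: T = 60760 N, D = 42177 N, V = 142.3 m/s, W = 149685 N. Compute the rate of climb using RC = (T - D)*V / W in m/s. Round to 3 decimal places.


Step 1: Excess thrust = T - D = 60760 - 42177 = 18583 N
Step 2: Excess power = 18583 * 142.3 = 2644360.9 W
Step 3: RC = 2644360.9 / 149685 = 17.666 m/s

17.666


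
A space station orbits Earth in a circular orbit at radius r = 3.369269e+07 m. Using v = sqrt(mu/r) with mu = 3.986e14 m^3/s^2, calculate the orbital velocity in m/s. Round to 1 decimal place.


Step 1: mu / r = 3.986e14 / 3.369269e+07 = 11830459.3667
Step 2: v = sqrt(11830459.3667) = 3439.5 m/s

3439.5


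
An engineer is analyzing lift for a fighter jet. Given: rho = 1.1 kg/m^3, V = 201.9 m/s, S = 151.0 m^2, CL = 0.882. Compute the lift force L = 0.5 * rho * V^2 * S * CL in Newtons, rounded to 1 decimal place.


Step 1: Calculate dynamic pressure q = 0.5 * 1.1 * 201.9^2 = 0.5 * 1.1 * 40763.61 = 22419.9855 Pa
Step 2: Multiply by wing area and lift coefficient: L = 22419.9855 * 151.0 * 0.882
Step 3: L = 3385417.8105 * 0.882 = 2985938.5 N

2985938.5


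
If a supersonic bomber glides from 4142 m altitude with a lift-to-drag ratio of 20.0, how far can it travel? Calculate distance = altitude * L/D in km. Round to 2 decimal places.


Step 1: Glide distance = altitude * L/D = 4142 * 20.0 = 82840.0 m
Step 2: Convert to km: 82840.0 / 1000 = 82.84 km

82.84


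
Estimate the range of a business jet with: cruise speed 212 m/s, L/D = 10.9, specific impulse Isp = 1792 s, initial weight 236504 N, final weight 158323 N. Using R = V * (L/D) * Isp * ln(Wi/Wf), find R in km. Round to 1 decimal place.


Step 1: Coefficient = V * (L/D) * Isp = 212 * 10.9 * 1792 = 4140953.6 m
Step 2: Wi/Wf = 236504 / 158323 = 1.493807
Step 3: ln(1.493807) = 0.401328
Step 4: R = 4140953.6 * 0.401328 = 1661880.1 m = 1661.9 km

1661.9


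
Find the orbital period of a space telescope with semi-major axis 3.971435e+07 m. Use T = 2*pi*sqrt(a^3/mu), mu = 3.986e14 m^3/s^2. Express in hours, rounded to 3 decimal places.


Step 1: a^3 / mu = 6.263865e+22 / 3.986e14 = 1.571466e+08
Step 2: sqrt(1.571466e+08) = 12535.814 s
Step 3: T = 2*pi * 12535.814 = 78764.84 s
Step 4: T in hours = 78764.84 / 3600 = 21.879 hours

21.879


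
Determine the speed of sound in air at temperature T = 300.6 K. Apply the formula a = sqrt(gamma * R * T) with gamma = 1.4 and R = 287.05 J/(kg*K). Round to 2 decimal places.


Step 1: gamma * R * T = 1.4 * 287.05 * 300.6 = 120802.122
Step 2: a = sqrt(120802.122) = 347.57 m/s

347.57


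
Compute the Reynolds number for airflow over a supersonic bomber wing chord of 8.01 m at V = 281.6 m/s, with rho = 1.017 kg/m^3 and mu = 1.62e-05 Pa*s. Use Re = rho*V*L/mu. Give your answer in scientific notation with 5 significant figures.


Step 1: Numerator = rho * V * L = 1.017 * 281.6 * 8.01 = 2293.961472
Step 2: Re = 2293.961472 / 1.62e-05
Step 3: Re = 1.4160e+08

1.4160e+08
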